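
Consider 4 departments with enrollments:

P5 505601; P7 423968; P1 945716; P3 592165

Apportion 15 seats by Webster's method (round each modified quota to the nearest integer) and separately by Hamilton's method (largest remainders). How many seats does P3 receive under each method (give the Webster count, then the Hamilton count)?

Webster: P5 3, P7 3, P1 6, P3 3.
Hamilton: P5 3, P7 2, P1 6, P3 4.
P3 gets 3 under Webster and 4 under Hamilton.

3 and 4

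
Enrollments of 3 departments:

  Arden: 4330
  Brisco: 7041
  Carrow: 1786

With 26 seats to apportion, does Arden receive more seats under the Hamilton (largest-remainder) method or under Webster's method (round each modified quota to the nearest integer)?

Hamilton: Arden 9, Brisco 14, Carrow 3.
Webster: Arden 8, Brisco 14, Carrow 4.
Arden gets 9 under Hamilton and 8 under Webster.

Hamilton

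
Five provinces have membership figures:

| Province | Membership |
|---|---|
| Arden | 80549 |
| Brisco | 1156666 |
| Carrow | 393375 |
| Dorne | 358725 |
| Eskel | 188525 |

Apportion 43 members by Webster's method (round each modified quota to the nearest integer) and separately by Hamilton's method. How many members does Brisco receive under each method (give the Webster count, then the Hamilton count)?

22 and 23

Webster: Arden 2, Brisco 22, Carrow 8, Dorne 7, Eskel 4.
Hamilton: Arden 1, Brisco 23, Carrow 8, Dorne 7, Eskel 4.
Brisco gets 22 under Webster and 23 under Hamilton.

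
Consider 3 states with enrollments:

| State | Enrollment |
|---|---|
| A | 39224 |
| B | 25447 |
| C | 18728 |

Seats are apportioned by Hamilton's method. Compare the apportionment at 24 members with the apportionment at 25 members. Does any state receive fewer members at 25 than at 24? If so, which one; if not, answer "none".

C

At 24 seats: A 11, B 7, C 6.
At 25 seats: A 12, B 8, C 5.
C drops from 6 to 5.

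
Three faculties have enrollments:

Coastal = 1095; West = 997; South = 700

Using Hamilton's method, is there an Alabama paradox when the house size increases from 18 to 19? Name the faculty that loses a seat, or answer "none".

At 18 seats: Coastal 7, West 6, South 5.
At 19 seats: Coastal 7, West 7, South 5.
No faculty's allocation decreased.

none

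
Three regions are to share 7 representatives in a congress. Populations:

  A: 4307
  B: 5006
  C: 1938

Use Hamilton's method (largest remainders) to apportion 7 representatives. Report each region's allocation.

Standard divisor: 11251 ÷ 7 ≈ 1607.286.
Standard quotas: A 2.6797, B 3.1146, C 1.2058.
Lower quotas: A 2, B 3, C 1 (sum 6, leaving 1 seat).
Remainders in descending order: A 0.6797, C 0.2058, B 0.1146.
The surplus seat goes to A.

A 3, B 3, C 1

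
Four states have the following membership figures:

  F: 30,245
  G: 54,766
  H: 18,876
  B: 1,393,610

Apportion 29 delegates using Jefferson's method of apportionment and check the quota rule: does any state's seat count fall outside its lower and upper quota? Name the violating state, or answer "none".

Standard quotas: F 0.586, G 1.061, H 0.366, B 26.988.
Jefferson allocation: F 0, G 1, H 0, B 28.
B has quota 26.988 (lower 26, upper 27) but receives 28 — outside the quota interval.

B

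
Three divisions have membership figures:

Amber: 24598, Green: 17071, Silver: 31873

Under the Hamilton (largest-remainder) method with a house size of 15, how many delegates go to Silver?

Total 73542; standard divisor 73542/15 ≈ 4902.8.
Standard quotas: Amber 5.0171, Green 3.4819, Silver 6.5010.
Lower quotas: Amber 5, Green 3, Silver 6 (sum 14, leaving 1 seat).
Remainders in descending order: Silver 0.5010, Green 0.4819, Amber 0.0171.
Largest remainder: Silver receives the extra seat.
Silver receives 7.

7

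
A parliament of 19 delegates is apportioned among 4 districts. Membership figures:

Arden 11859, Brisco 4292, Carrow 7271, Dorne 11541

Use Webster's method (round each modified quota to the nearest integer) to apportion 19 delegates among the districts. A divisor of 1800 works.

Arden 7; Brisco 2; Carrow 4; Dorne 6

With modified divisor 1800: modified quotas Arden 6.588, Brisco 2.384, Carrow 4.039, Dorne 6.412.
Rounding to the nearest integer: Arden 7, Brisco 2, Carrow 4, Dorne 6 (total 19).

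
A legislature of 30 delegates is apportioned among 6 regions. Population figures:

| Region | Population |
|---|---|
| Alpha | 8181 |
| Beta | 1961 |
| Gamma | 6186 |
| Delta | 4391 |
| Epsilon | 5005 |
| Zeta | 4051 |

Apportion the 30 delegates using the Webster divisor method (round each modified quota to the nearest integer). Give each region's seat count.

Standard divisor 29775/30 ≈ 992.5; standard quotas: Alpha 8.243, Beta 1.976, Gamma 6.233, Delta 4.424, Epsilon 5.043, Zeta 4.082.
Rounding to the nearest integer gives 8, 2, 6, 4, 5, 4 = 29 seats, so the divisor must be adjusted.
With modified divisor 970: modified quotas Alpha 8.434, Beta 2.022, Gamma 6.377, Delta 4.527, Epsilon 5.160, Zeta 4.176.
Rounding to the nearest integer: Alpha 8, Beta 2, Gamma 6, Delta 5, Epsilon 5, Zeta 4 (total 30).

Alpha 8; Beta 2; Gamma 6; Delta 5; Epsilon 5; Zeta 4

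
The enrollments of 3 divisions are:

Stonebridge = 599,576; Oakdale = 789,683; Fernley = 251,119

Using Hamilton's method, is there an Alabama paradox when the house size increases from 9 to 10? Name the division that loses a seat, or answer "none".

At 9 seats: Stonebridge 3, Oakdale 4, Fernley 2.
At 10 seats: Stonebridge 4, Oakdale 5, Fernley 1.
Fernley drops from 2 to 1.

Fernley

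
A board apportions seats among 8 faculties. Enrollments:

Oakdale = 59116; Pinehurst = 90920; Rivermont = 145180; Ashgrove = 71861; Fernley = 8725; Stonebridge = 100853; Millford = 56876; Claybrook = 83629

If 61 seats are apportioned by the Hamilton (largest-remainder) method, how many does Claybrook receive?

The standard divisor is 617160/61 ≈ 10117.377.
Standard quotas: Oakdale 5.8430, Pinehurst 8.9865, Rivermont 14.3496, Ashgrove 7.1027, Fernley 0.8624, Stonebridge 9.9683, Millford 5.6216, Claybrook 8.2659.
Lower quotas: Oakdale 5, Pinehurst 8, Rivermont 14, Ashgrove 7, Fernley 0, Stonebridge 9, Millford 5, Claybrook 8 (sum 56, leaving 5 seats).
Remainders in descending order: Pinehurst 0.9865, Stonebridge 0.9683, Fernley 0.8624, Oakdale 0.8430, Millford 0.6216, Rivermont 0.3496, Claybrook 0.2659, Ashgrove 0.1027.
Largest remainders: Pinehurst, Stonebridge, Fernley, Oakdale, Millford receive the extra seats.
Claybrook receives 8.

8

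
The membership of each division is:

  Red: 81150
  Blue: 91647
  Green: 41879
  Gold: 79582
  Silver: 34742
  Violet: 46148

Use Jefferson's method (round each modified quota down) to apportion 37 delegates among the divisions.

Standard divisor 375148/37 ≈ 10139.135; standard quotas: Red 8.004, Blue 9.039, Green 4.130, Gold 7.849, Silver 3.427, Violet 4.551.
Rounding down gives 8, 9, 4, 7, 3, 4 = 35 seats, so the divisor must be adjusted.
With modified divisor 9184.17: modified quotas Red 8.836, Blue 9.979, Green 4.560, Gold 8.665, Silver 3.783, Violet 5.025.
Rounding down: Red 8, Blue 9, Green 4, Gold 8, Silver 3, Violet 5 (total 37).

Red: 8, Blue: 9, Green: 4, Gold: 8, Silver: 3, Violet: 5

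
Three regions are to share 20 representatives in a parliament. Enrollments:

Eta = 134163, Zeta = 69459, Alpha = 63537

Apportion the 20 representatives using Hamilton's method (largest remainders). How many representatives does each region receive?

Eta 10; Zeta 5; Alpha 5

The standard divisor is 267159/20 ≈ 13357.95.
Standard quotas: Eta 10.0437, Zeta 5.1998, Alpha 4.7565.
Lower quotas: Eta 10, Zeta 5, Alpha 4 (sum 19, leaving 1 seat).
Remainders in descending order: Alpha 0.7565, Zeta 0.1998, Eta 0.0437.
Largest remainder: Alpha receives the extra seat.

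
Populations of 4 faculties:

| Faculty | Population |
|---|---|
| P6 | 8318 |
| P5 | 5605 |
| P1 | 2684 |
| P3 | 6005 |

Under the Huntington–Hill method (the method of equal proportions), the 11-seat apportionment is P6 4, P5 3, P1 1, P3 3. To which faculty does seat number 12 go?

Priority for the next seat is population ÷ (√(s·(s+1))).
Priorities: P6 1859.961, P5 1618.024, P1 1897.875, P3 1733.494.
Highest priority: P1.

P1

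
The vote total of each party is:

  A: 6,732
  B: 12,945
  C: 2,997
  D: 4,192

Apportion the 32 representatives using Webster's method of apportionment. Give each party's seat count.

A 8; B 15; C 4; D 5

Standard divisor 26866/32 ≈ 839.562; standard quotas: A 8.018, B 15.419, C 3.570, D 4.993.
Rounding to the nearest integer gives A 8, B 15, C 4, D 5 — total 32, matching the house size, so no adjustment is needed.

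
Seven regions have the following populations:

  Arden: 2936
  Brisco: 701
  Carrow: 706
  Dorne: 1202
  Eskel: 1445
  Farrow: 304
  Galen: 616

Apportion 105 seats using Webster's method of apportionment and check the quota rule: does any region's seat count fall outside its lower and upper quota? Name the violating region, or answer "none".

Arden

Standard quotas: Arden 38.973, Brisco 9.305, Carrow 9.372, Dorne 15.956, Eskel 19.181, Farrow 4.035, Galen 8.177.
Webster allocation: Arden 40, Brisco 9, Carrow 9, Dorne 16, Eskel 19, Farrow 4, Galen 8.
Arden has quota 38.973 (lower 38, upper 39) but receives 40 — outside the quota interval.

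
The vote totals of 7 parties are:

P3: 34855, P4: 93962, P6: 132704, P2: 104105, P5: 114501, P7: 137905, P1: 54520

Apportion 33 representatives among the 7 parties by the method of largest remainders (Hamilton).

Total 672552; standard divisor 672552/33 ≈ 20380.364.
Standard quotas: P3 1.7102, P4 4.6104, P6 6.5114, P2 5.1081, P5 5.6182, P7 6.7666, P1 2.6751.
Lower quotas: P3 1, P4 4, P6 6, P2 5, P5 5, P7 6, P1 2 (sum 29, leaving 4 seats).
Remainders in descending order: P7 0.7666, P3 0.7102, P1 0.6751, P5 0.6182, P4 0.6104, P6 0.5114, P2 0.1081.
Largest remainders: P7, P3, P1, P5 receive the extra seats.

P3 2; P4 4; P6 6; P2 5; P5 6; P7 7; P1 3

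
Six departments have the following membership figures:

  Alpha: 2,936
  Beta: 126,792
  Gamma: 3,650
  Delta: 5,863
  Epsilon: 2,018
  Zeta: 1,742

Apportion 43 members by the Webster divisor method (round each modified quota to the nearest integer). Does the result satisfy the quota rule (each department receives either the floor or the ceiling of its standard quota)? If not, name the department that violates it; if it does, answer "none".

Beta

Standard quotas: Alpha 0.883, Beta 38.126, Gamma 1.098, Delta 1.763, Epsilon 0.607, Zeta 0.524.
Webster allocation: Alpha 1, Beta 37, Gamma 1, Delta 2, Epsilon 1, Zeta 1.
Beta has quota 38.126 (lower 38, upper 39) but receives 37 — outside the quota interval.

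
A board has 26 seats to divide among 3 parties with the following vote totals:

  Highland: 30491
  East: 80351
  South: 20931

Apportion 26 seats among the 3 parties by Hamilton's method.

Standard divisor: 131773 ÷ 26 ≈ 5068.192.
Standard quotas: Highland 6.0161, East 15.8540, South 4.1299.
Lower quotas: Highland 6, East 15, South 4 (sum 25, leaving 1 seat).
Remainders in descending order: East 0.8540, South 0.1299, Highland 0.0161.
The surplus seat goes to East.

Highland=6, East=16, South=4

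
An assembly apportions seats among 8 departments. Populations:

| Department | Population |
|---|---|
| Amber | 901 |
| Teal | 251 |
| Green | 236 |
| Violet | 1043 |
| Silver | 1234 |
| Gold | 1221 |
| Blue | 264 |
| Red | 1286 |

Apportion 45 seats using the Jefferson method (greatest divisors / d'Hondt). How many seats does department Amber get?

Standard divisor 6436/45 ≈ 143.022; standard quotas: Amber 6.300, Teal 1.755, Green 1.650, Violet 7.293, Silver 8.628, Gold 8.537, Blue 1.846, Red 8.992.
Rounding down gives 6, 1, 1, 7, 8, 8, 1, 8 = 40 seats, so the divisor must be adjusted.
With modified divisor 130: modified quotas Amber 6.931, Teal 1.931, Green 1.815, Violet 8.023, Silver 9.492, Gold 9.392, Blue 2.031, Red 9.892.
Rounding down: Amber 6, Teal 1, Green 1, Violet 8, Silver 9, Gold 9, Blue 2, Red 9 (total 45).
Amber receives 6.

6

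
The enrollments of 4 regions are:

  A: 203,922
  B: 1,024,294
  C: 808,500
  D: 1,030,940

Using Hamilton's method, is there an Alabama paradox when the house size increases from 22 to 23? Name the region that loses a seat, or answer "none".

A

At 22 seats: A 2, B 7, C 6, D 7.
At 23 seats: A 1, B 8, C 6, D 8.
A drops from 2 to 1.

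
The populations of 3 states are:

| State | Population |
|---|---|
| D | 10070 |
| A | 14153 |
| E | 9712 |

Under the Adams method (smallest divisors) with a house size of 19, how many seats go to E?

5

Standard divisor 33935/19 ≈ 1786.053; standard quotas: D 5.638, A 7.924, E 5.438.
Rounding up gives 6, 8, 6 = 20 seats, so the divisor must be adjusted.
With modified divisor 2000: modified quotas D 5.035, A 7.077, E 4.856.
Rounding up: D 6, A 8, E 5 (total 19).
E receives 5.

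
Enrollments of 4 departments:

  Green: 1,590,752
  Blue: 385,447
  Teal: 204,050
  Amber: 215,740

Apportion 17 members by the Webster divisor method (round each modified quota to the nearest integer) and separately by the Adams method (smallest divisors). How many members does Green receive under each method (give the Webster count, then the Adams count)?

Webster: Green 11, Blue 3, Teal 1, Amber 2.
Adams: Green 10, Blue 3, Teal 2, Amber 2.
Green gets 11 under Webster and 10 under Adams.

11 and 10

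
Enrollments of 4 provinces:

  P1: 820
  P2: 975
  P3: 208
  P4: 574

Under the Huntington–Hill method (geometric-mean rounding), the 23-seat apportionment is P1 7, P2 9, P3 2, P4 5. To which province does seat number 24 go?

P1

Priority for the next seat is population ÷ (√(s·(s+1))).
Priorities: P1 109.577, P2 102.774, P3 84.916, P4 104.798.
Highest priority: P1.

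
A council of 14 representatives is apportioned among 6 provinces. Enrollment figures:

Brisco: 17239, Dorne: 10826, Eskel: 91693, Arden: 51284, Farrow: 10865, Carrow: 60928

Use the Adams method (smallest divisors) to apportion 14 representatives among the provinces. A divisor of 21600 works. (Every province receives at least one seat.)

With modified divisor 21600: modified quotas Brisco 0.798, Dorne 0.501, Eskel 4.245, Arden 2.374, Farrow 0.503, Carrow 2.821.
Rounding up: Brisco 1, Dorne 1, Eskel 5, Arden 3, Farrow 1, Carrow 3 (total 14).

Brisco: 1, Dorne: 1, Eskel: 5, Arden: 3, Farrow: 1, Carrow: 3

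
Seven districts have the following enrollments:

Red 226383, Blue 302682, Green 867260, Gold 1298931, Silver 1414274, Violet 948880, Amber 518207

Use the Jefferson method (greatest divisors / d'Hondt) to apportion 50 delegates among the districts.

Standard divisor 5576617/50 ≈ 111532.34; standard quotas: Red 2.030, Blue 2.714, Green 7.776, Gold 11.646, Silver 12.680, Violet 8.508, Amber 4.646.
Rounding down gives 2, 2, 7, 11, 12, 8, 4 = 46 seats, so the divisor must be adjusted.
With modified divisor 104500: modified quotas Red 2.166, Blue 2.896, Green 8.299, Gold 12.430, Silver 13.534, Violet 9.080, Amber 4.959.
Rounding down: Red 2, Blue 2, Green 8, Gold 12, Silver 13, Violet 9, Amber 4 (total 50).

Red 2, Blue 2, Green 8, Gold 12, Silver 13, Violet 9, Amber 4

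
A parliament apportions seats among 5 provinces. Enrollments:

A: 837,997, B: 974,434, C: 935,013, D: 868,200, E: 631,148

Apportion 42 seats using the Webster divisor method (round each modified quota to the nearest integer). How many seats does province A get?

Standard divisor 4246792/42 ≈ 101114.095; standard quotas: A 8.288, B 9.637, C 9.247, D 8.586, E 6.242.
Rounding to the nearest integer gives A 8, B 10, C 9, D 9, E 6 — total 42, matching the house size, so no adjustment is needed.
A receives 8.

8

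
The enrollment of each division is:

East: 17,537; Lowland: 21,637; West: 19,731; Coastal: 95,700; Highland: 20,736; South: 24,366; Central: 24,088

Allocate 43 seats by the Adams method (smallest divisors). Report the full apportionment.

Standard divisor 223795/43 ≈ 5204.535; standard quotas: East 3.370, Lowland 4.157, West 3.791, Coastal 18.388, Highland 3.984, South 4.682, Central 4.628.
Rounding up gives 4, 5, 4, 19, 4, 5, 5 = 46 seats, so the divisor must be adjusted.
With modified divisor 5700: modified quotas East 3.077, Lowland 3.796, West 3.462, Coastal 16.789, Highland 3.638, South 4.275, Central 4.226.
Rounding up: East 4, Lowland 4, West 4, Coastal 17, Highland 4, South 5, Central 5 (total 43).

East=4; Lowland=4; West=4; Coastal=17; Highland=4; South=5; Central=5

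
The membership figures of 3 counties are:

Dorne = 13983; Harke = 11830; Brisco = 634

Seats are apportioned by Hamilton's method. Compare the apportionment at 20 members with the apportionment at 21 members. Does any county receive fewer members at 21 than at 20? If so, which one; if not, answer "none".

At 20 seats: Dorne 11, Harke 9, Brisco 0.
At 21 seats: Dorne 11, Harke 9, Brisco 1.
No county's allocation decreased.

none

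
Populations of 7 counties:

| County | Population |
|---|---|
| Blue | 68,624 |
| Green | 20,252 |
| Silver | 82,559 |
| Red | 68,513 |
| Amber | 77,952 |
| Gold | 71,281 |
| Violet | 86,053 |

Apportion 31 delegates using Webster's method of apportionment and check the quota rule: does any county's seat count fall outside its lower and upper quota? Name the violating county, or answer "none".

Standard quotas: Blue 4.476, Green 1.321, Silver 5.385, Red 4.469, Amber 5.085, Gold 4.650, Violet 5.613.
Webster allocation: Blue 5, Green 1, Silver 5, Red 4, Amber 5, Gold 5, Violet 6.
Every allocation lies between the lower and upper quota.

none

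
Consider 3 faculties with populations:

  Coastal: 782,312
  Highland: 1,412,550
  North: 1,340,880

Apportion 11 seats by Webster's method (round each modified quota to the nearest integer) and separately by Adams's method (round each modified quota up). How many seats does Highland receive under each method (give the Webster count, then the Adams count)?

5 and 4

Webster: Coastal 2, Highland 5, North 4.
Adams: Coastal 3, Highland 4, North 4.
Highland gets 5 under Webster and 4 under Adams.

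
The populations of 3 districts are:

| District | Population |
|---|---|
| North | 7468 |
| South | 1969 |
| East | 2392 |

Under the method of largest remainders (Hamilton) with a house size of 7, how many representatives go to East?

The standard divisor is 11829/7 ≈ 1689.857.
Standard quotas: North 4.4193, South 1.1652, East 1.4155.
Lower quotas: North 4, South 1, East 1 (sum 6, leaving 1 seat).
Remainders in descending order: North 0.4193, East 0.4155, South 0.1652.
Largest remainder: North receives the extra seat.
East receives 1.

1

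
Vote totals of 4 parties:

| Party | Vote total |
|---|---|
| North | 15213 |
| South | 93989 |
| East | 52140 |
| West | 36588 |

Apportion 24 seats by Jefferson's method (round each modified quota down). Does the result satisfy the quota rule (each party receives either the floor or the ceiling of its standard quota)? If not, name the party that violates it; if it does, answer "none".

none

Standard quotas: North 1.845, South 11.397, East 6.322, West 4.436.
Jefferson allocation: North 2, South 12, East 6, West 4.
Every allocation lies between the lower and upper quota.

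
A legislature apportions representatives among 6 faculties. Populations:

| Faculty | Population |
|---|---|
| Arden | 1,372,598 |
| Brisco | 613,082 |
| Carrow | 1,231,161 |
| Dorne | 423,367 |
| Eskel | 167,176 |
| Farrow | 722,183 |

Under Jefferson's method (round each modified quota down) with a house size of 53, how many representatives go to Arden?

16

Standard divisor 4529567/53 ≈ 85463.528; standard quotas: Arden 16.061, Brisco 7.174, Carrow 14.406, Dorne 4.954, Eskel 1.956, Farrow 8.450.
Rounding down gives 16, 7, 14, 4, 1, 8 = 50 seats, so the divisor must be adjusted.
With modified divisor 81400: modified quotas Arden 16.862, Brisco 7.532, Carrow 15.125, Dorne 5.201, Eskel 2.054, Farrow 8.872.
Rounding down: Arden 16, Brisco 7, Carrow 15, Dorne 5, Eskel 2, Farrow 8 (total 53).
Arden receives 16.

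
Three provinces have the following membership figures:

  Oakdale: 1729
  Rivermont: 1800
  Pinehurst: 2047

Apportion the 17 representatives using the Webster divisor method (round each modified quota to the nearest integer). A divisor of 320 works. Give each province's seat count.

Oakdale 5, Rivermont 6, Pinehurst 6

With modified divisor 320: modified quotas Oakdale 5.403, Rivermont 5.625, Pinehurst 6.397.
Rounding to the nearest integer: Oakdale 5, Rivermont 6, Pinehurst 6 (total 17).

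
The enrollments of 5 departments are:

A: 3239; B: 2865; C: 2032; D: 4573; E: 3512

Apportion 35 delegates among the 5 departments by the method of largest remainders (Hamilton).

A=7; B=6; C=4; D=10; E=8

Standard divisor: 16221 ÷ 35 ≈ 463.457.
Standard quotas: A 6.989, B 6.182, C 4.384, D 9.867, E 7.578.
Lower quotas: A 6, B 6, C 4, D 9, E 7 (sum 32, leaving 3 seats).
Remainders in descending order: A 0.989, D 0.867, E 0.578, C 0.384, B 0.182.
Largest remainders: A, D, E receive the extra seats.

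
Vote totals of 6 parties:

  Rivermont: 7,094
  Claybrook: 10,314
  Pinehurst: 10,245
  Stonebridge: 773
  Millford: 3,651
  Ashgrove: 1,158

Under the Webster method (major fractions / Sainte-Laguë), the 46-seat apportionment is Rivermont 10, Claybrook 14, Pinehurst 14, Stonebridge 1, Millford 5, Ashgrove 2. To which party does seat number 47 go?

Claybrook

Priority for the next seat is population ÷ (current seats + 0.5).
Priorities: Rivermont 675.619, Claybrook 711.310, Pinehurst 706.552, Stonebridge 515.333, Millford 663.818, Ashgrove 463.200.
Highest priority: Claybrook.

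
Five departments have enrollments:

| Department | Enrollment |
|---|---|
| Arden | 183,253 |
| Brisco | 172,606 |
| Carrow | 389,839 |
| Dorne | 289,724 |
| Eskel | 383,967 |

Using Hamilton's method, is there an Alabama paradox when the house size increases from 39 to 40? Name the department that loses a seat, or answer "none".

At 39 seats: Arden 5, Brisco 5, Carrow 11, Dorne 8, Eskel 10.
At 40 seats: Arden 5, Brisco 5, Carrow 11, Dorne 8, Eskel 11.
No department's allocation decreased.

none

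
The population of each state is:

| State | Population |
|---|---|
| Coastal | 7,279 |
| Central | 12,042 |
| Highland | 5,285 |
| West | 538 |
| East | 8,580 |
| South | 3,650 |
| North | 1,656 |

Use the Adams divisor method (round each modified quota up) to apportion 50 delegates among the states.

Standard divisor 39030/50 ≈ 780.6; standard quotas: Coastal 9.325, Central 15.427, Highland 6.770, West 0.689, East 10.992, South 4.676, North 2.121.
Rounding up gives 10, 16, 7, 1, 11, 5, 3 = 53 seats, so the divisor must be adjusted.
With modified divisor 840: modified quotas Coastal 8.665, Central 14.336, Highland 6.292, West 0.640, East 10.214, South 4.345, North 1.971.
Rounding up: Coastal 9, Central 15, Highland 7, West 1, East 11, South 5, North 2 (total 50).

Coastal=9, Central=15, Highland=7, West=1, East=11, South=5, North=2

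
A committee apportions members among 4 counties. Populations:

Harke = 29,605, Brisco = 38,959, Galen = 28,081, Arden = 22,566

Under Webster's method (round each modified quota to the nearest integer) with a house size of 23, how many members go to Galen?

5

Standard divisor 119211/23 ≈ 5183.087; standard quotas: Harke 5.712, Brisco 7.517, Galen 5.418, Arden 4.354.
Rounding to the nearest integer gives Harke 6, Brisco 8, Galen 5, Arden 4 — total 23, matching the house size, so no adjustment is needed.
Galen receives 5.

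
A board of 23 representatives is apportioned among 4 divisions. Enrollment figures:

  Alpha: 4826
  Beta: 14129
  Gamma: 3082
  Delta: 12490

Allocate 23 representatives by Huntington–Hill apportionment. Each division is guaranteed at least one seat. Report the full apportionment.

Alpha=3, Beta=10, Gamma=2, Delta=8

With divisor 1481: modified quotas Alpha 3.259, Beta 9.540, Gamma 2.081, Delta 8.433.
Geometric-mean thresholds: Alpha √(3·4)=3.464, Beta √(9·10)=9.487, Gamma √(2·3)=2.449, Delta √(8·9)=8.485.
Each quota rounded against its threshold gives Alpha 3, Beta 10, Gamma 2, Delta 8 (total 23).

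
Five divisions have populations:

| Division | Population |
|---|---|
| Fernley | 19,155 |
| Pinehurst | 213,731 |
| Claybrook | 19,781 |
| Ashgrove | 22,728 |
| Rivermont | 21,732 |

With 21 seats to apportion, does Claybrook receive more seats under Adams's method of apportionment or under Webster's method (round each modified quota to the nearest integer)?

Adams: Fernley 2, Pinehurst 13, Claybrook 2, Ashgrove 2, Rivermont 2.
Webster: Fernley 1, Pinehurst 15, Claybrook 1, Ashgrove 2, Rivermont 2.
Claybrook gets 2 under Adams and 1 under Webster.

Adams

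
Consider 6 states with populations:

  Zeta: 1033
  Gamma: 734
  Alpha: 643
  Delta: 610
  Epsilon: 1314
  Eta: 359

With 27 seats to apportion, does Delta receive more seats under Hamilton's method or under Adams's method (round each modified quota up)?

Hamilton: Zeta 6, Gamma 4, Alpha 4, Delta 3, Epsilon 8, Eta 2.
Adams: Zeta 6, Gamma 4, Alpha 4, Delta 4, Epsilon 7, Eta 2.
Delta gets 3 under Hamilton and 4 under Adams.

Adams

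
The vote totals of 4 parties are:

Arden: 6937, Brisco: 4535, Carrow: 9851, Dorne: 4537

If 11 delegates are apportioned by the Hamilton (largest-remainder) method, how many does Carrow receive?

4

Total 25860; standard divisor 25860/11 ≈ 2350.909.
Standard quotas: Arden 2.9508, Brisco 1.9290, Carrow 4.1903, Dorne 1.9299.
Lower quotas: Arden 2, Brisco 1, Carrow 4, Dorne 1 (sum 8, leaving 3 seats).
Remainders in descending order: Arden 0.9508, Dorne 0.9299, Brisco 0.9290, Carrow 0.1903.
Largest remainders: Arden, Dorne, Brisco receive the extra seats.
Carrow receives 4.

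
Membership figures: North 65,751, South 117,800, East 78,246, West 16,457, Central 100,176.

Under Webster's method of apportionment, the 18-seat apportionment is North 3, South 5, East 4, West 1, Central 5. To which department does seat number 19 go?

Priority for the next seat is population ÷ (current seats + 0.5).
Priorities: North 18786.000, South 21418.182, East 17388.000, West 10971.333, Central 18213.818.
Highest priority: South.

South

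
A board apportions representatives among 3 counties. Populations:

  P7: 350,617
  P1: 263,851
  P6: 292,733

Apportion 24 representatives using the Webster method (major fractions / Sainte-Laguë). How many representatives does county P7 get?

9

Standard divisor 907201/24 ≈ 37800.042; standard quotas: P7 9.276, P1 6.980, P6 7.744.
Rounding to the nearest integer gives P7 9, P1 7, P6 8 — total 24, matching the house size, so no adjustment is needed.
P7 receives 9.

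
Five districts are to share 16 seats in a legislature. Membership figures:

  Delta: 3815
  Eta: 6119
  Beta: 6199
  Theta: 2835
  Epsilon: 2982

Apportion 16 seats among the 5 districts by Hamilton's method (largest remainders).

Delta 3; Eta 4; Beta 5; Theta 2; Epsilon 2

Total 21950; standard divisor 21950/16 ≈ 1371.875.
Standard quotas: Delta 2.7809, Eta 4.4603, Beta 4.5186, Theta 2.0665, Epsilon 2.1737.
Lower quotas: Delta 2, Eta 4, Beta 4, Theta 2, Epsilon 2 (sum 14, leaving 2 seats).
Remainders in descending order: Delta 0.7809, Beta 0.5186, Eta 0.4603, Epsilon 0.1737, Theta 0.0665.
The surplus seats go to Delta, Beta.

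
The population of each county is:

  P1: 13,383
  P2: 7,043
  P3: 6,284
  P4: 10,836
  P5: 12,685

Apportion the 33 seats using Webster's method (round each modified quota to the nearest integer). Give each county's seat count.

P1 9, P2 5, P3 4, P4 7, P5 8

Standard divisor 50231/33 ≈ 1522.152; standard quotas: P1 8.792, P2 4.627, P3 4.128, P4 7.119, P5 8.334.
Rounding to the nearest integer gives P1 9, P2 5, P3 4, P4 7, P5 8 — total 33, matching the house size, so no adjustment is needed.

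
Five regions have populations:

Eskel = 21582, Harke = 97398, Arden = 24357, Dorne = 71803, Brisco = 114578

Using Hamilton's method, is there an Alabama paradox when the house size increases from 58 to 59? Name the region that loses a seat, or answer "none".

none

At 58 seats: Eskel 4, Harke 17, Arden 4, Dorne 13, Brisco 20.
At 59 seats: Eskel 4, Harke 17, Arden 4, Dorne 13, Brisco 21.
No region's allocation decreased.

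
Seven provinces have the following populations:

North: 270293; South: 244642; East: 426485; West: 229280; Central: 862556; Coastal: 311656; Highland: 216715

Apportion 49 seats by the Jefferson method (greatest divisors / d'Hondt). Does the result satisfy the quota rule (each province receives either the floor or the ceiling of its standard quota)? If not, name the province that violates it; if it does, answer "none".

Standard quotas: North 5.170, South 4.680, East 8.158, West 4.386, Central 16.499, Coastal 5.962, Highland 4.145.
Jefferson allocation: North 5, South 5, East 8, West 4, Central 17, Coastal 6, Highland 4.
Every allocation lies between the lower and upper quota.

none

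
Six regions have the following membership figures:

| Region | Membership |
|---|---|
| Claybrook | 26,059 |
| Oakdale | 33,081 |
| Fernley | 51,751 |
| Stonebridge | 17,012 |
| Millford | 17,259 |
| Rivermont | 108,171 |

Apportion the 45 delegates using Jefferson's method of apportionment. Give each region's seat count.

Claybrook=4, Oakdale=6, Fernley=9, Stonebridge=3, Millford=3, Rivermont=20

Standard divisor 253333/45 ≈ 5629.622; standard quotas: Claybrook 4.629, Oakdale 5.876, Fernley 9.193, Stonebridge 3.022, Millford 3.066, Rivermont 19.215.
Rounding down gives 4, 5, 9, 3, 3, 19 = 43 seats, so the divisor must be adjusted.
With modified divisor 5300: modified quotas Claybrook 4.917, Oakdale 6.242, Fernley 9.764, Stonebridge 3.210, Millford 3.256, Rivermont 20.410.
Rounding down: Claybrook 4, Oakdale 6, Fernley 9, Stonebridge 3, Millford 3, Rivermont 20 (total 45).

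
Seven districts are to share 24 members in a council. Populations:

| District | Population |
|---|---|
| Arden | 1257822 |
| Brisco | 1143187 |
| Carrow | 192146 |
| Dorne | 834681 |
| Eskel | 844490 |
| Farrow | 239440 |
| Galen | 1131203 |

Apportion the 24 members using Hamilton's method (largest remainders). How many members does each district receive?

The standard divisor is 5642969/24 ≈ 235123.708.
Standard quotas: Arden 5.3496, Brisco 4.8621, Carrow 0.8172, Dorne 3.5500, Eskel 3.5917, Farrow 1.0184, Galen 4.8111.
Lower quotas: Arden 5, Brisco 4, Carrow 0, Dorne 3, Eskel 3, Farrow 1, Galen 4 (sum 20, leaving 4 seats).
Remainders in descending order: Brisco 0.8621, Carrow 0.8172, Galen 0.8111, Eskel 0.5917, Dorne 0.5500, Arden 0.3496, Farrow 0.0184.
Largest remainders: Brisco, Carrow, Galen, Eskel receive the extra seats.

Arden 5, Brisco 5, Carrow 1, Dorne 3, Eskel 4, Farrow 1, Galen 5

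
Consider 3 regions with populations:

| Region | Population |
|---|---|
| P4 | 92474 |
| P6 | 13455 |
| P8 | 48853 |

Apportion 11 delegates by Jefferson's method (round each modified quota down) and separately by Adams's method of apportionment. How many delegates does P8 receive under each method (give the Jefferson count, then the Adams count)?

Jefferson: P4 7, P6 1, P8 3.
Adams: P4 6, P6 1, P8 4.
P8 gets 3 under Jefferson and 4 under Adams.

3 and 4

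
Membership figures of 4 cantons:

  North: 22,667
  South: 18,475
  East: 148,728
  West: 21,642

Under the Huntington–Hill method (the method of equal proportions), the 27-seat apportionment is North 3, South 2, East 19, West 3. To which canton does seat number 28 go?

East

Priority for the next seat is population ÷ (√(s·(s+1))).
Priorities: North 6543.399, South 7542.387, East 7629.585, West 6247.507.
Highest priority: East.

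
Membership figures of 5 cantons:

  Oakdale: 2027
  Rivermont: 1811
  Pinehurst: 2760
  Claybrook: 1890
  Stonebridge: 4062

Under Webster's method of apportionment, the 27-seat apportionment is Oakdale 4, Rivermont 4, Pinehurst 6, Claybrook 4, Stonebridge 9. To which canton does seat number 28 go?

Oakdale

Priority for the next seat is population ÷ (current seats + 0.5).
Priorities: Oakdale 450.444, Rivermont 402.444, Pinehurst 424.615, Claybrook 420.000, Stonebridge 427.579.
Highest priority: Oakdale.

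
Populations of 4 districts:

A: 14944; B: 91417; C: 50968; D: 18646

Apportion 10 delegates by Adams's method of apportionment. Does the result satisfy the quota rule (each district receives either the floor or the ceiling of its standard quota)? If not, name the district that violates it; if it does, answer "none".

none

Standard quotas: A 0.849, B 5.195, C 2.896, D 1.060.
Adams allocation: A 1, B 5, C 3, D 1.
Every allocation lies between the lower and upper quota.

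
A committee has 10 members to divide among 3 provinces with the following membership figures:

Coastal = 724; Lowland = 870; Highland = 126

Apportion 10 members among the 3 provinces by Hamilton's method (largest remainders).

Coastal: 4, Lowland: 5, Highland: 1

The standard divisor is 1720/10 = 172.
Standard quotas: Coastal 4.209, Lowland 5.058, Highland 0.733.
Lower quotas: Coastal 4, Lowland 5, Highland 0 (sum 9, leaving 1 seat).
Remainders in descending order: Highland 0.733, Coastal 0.209, Lowland 0.058.
Largest remainder: Highland receives the extra seat.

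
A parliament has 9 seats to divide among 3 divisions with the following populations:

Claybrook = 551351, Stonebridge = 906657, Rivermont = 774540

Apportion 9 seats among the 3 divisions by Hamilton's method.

Claybrook 2, Stonebridge 4, Rivermont 3

Standard divisor: 2232548 ÷ 9 ≈ 248060.889.
Standard quotas: Claybrook 2.2226, Stonebridge 3.6550, Rivermont 3.1224.
Lower quotas: Claybrook 2, Stonebridge 3, Rivermont 3 (sum 8, leaving 1 seat).
Remainders in descending order: Stonebridge 0.6550, Claybrook 0.2226, Rivermont 0.1224.
Largest remainder: Stonebridge receives the extra seat.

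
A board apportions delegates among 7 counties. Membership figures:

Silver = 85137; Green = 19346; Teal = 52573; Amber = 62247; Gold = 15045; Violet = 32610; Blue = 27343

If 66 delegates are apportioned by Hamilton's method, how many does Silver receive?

The standard divisor is 294301/66 ≈ 4459.106.
Standard quotas: Silver 19.0928, Green 4.3385, Teal 11.7900, Amber 13.9595, Gold 3.3740, Violet 7.3131, Blue 6.1319.
Lower quotas: Silver 19, Green 4, Teal 11, Amber 13, Gold 3, Violet 7, Blue 6 (sum 63, leaving 3 seats).
Remainders in descending order: Amber 0.9595, Teal 0.7900, Gold 0.3740, Green 0.3385, Violet 0.3131, Blue 0.1319, Silver 0.0928.
The surplus seats go to Amber, Teal, Gold.
Silver receives 19.

19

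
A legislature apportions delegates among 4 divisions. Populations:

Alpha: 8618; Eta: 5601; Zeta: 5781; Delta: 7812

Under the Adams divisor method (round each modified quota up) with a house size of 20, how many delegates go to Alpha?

6

Standard divisor 27812/20 ≈ 1390.6; standard quotas: Alpha 6.197, Eta 4.028, Zeta 4.157, Delta 5.618.
Rounding up gives 7, 5, 5, 6 = 23 seats, so the divisor must be adjusted.
With modified divisor 1500: modified quotas Alpha 5.745, Eta 3.734, Zeta 3.854, Delta 5.208.
Rounding up: Alpha 6, Eta 4, Zeta 4, Delta 6 (total 20).
Alpha receives 6.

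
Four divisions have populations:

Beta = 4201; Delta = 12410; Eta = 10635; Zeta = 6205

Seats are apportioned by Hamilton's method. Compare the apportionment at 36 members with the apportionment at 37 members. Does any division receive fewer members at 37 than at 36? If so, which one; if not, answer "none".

At 36 seats: Beta 5, Delta 13, Eta 11, Zeta 7.
At 37 seats: Beta 4, Delta 14, Eta 12, Zeta 7.
Beta drops from 5 to 4.

Beta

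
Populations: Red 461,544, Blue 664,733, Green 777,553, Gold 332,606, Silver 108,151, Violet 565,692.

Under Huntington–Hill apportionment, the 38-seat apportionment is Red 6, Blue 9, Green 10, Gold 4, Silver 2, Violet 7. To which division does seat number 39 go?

Violet

Priority for the next seat is population ÷ (√(s·(s+1))).
Priorities: Red 71217.785, Blue 70069.011, Green 74136.770, Gold 74372.963, Silver 44152.461, Violet 75593.773.
Highest priority: Violet.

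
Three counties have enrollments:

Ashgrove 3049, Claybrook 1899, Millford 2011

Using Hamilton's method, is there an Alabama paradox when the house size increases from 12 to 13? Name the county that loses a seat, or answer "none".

At 12 seats: Ashgrove 5, Claybrook 3, Millford 4.
At 13 seats: Ashgrove 6, Claybrook 3, Millford 4.
No county's allocation decreased.

none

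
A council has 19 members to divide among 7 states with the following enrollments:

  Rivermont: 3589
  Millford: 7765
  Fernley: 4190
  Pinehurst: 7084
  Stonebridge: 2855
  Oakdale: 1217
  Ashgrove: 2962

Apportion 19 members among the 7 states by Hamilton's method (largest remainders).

Standard divisor: 29662 ÷ 19 ≈ 1561.158.
Standard quotas: Rivermont 2.2989, Millford 4.9739, Fernley 2.6839, Pinehurst 4.5377, Stonebridge 1.8288, Oakdale 0.7795, Ashgrove 1.8973.
Lower quotas: Rivermont 2, Millford 4, Fernley 2, Pinehurst 4, Stonebridge 1, Oakdale 0, Ashgrove 1 (sum 14, leaving 5 seats).
Remainders in descending order: Millford 0.9739, Ashgrove 0.8973, Stonebridge 0.8288, Oakdale 0.7795, Fernley 0.6839, Pinehurst 0.5377, Rivermont 0.2989.
Largest remainders: Millford, Ashgrove, Stonebridge, Oakdale, Fernley receive the extra seats.

Rivermont 2; Millford 5; Fernley 3; Pinehurst 4; Stonebridge 2; Oakdale 1; Ashgrove 2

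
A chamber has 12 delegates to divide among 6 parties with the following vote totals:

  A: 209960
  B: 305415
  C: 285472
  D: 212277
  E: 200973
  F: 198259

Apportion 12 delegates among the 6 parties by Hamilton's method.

A=2, B=2, C=2, D=2, E=2, F=2

Standard divisor: 1412356 ÷ 12 ≈ 117696.333.
Standard quotas: A 1.7839, B 2.5949, C 2.4255, D 1.8036, E 1.7076, F 1.6845.
Lower quotas: A 1, B 2, C 2, D 1, E 1, F 1 (sum 8, leaving 4 seats).
Remainders in descending order: D 0.8036, A 0.7839, E 0.7076, F 0.6845, B 0.5949, C 0.4255.
Largest remainders: D, A, E, F receive the extra seats.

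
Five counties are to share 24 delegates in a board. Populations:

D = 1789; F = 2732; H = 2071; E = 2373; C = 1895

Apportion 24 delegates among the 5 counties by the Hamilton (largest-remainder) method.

D 4, F 6, H 5, E 5, C 4

Total 10860; standard divisor 10860/24 ≈ 452.5.
Standard quotas: D 3.954, F 6.038, H 4.577, E 5.244, C 4.188.
Lower quotas: D 3, F 6, H 4, E 5, C 4 (sum 22, leaving 2 seats).
Remainders in descending order: D 0.954, H 0.577, E 0.244, C 0.188, F 0.038.
Largest remainders: D, H receive the extra seats.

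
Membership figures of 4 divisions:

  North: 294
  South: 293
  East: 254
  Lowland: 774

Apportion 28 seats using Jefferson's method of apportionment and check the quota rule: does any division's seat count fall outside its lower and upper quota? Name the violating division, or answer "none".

Standard quotas: North 5.097, South 5.080, East 4.404, Lowland 13.419.
Jefferson allocation: North 5, South 5, East 4, Lowland 14.
Every allocation lies between the lower and upper quota.

none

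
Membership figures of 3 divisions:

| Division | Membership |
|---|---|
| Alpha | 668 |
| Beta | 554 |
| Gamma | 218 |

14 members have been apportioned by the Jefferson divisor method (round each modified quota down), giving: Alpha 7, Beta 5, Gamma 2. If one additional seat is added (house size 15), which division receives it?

Beta

Priority for the next seat is population ÷ (current seats + 1).
Priorities: Alpha 83.500, Beta 92.333, Gamma 72.667.
Highest priority: Beta.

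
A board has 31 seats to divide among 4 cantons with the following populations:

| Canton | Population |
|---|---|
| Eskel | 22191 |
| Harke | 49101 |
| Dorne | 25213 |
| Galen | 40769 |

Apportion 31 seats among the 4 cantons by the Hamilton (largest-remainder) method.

Eskel: 5, Harke: 11, Dorne: 6, Galen: 9

The standard divisor is 137274/31 ≈ 4428.194.
Standard quotas: Eskel 5.0113, Harke 11.0883, Dorne 5.6937, Galen 9.2067.
Lower quotas: Eskel 5, Harke 11, Dorne 5, Galen 9 (sum 30, leaving 1 seat).
Remainders in descending order: Dorne 0.6937, Galen 0.2067, Harke 0.0883, Eskel 0.0113.
Largest remainder: Dorne receives the extra seat.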